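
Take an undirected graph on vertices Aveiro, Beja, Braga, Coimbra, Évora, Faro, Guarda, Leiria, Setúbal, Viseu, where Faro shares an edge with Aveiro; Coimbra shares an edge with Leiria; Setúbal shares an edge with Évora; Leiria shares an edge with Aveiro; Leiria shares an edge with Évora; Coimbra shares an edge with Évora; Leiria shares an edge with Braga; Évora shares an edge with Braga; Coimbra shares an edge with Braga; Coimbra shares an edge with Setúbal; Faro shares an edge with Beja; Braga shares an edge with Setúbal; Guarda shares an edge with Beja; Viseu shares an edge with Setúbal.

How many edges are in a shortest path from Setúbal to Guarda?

6

Distance 0: Setúbal.
Distance 1: Braga, Coimbra, Évora, Viseu.
Distance 2: Leiria.
Distance 3: Aveiro.
Distance 4: Faro.
Distance 5: Beja.
Distance 6: Guarda — contains Guarda.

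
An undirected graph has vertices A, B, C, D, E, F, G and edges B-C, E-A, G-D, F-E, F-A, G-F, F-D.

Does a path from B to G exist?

No

Explore from B.
Distance 1: reach C.
The search is exhausted without reaching G; it lies in a different component.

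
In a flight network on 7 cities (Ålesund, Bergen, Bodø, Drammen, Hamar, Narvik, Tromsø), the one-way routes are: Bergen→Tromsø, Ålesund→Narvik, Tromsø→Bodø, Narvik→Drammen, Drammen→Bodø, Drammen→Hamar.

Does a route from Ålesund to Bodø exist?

Explore from Ålesund.
Distance 1: reach Narvik.
Distance 2: reach Drammen.
Distance 3: reach Bodø, Hamar.
Found Bodø.

Yes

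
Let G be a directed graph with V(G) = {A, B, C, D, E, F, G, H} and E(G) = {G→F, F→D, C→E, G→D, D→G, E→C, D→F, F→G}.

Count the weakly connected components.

5

From A: component {A}.
From B: component {B}.
From C: component {C, E}.
From D: component {D, F, G}.
From H: component {H}.
That's 5 components.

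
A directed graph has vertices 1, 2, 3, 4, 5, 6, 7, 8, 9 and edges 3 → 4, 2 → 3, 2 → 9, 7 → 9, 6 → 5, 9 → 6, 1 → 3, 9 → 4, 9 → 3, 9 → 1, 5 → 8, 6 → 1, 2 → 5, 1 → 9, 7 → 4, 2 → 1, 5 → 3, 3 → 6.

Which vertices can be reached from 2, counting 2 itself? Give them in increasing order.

Start at 2.
Its neighbours: 1, 3, 5, 9.
Then their neighbours: 4, 6, 8.
Nothing further is reachable.

1, 2, 3, 4, 5, 6, 8, 9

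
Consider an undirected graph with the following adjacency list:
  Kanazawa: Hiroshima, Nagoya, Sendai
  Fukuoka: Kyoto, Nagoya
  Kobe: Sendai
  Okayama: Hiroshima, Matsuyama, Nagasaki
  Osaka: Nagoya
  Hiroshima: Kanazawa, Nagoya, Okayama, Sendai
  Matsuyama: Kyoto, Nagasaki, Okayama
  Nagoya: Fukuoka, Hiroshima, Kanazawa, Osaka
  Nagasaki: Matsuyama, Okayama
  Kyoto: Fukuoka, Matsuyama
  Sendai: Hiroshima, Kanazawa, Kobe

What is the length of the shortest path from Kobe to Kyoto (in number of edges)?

5

Distance 0: Kobe.
Distance 1: Sendai.
Distance 2: Hiroshima, Kanazawa.
Distance 3: Nagoya, Okayama.
Distance 4: Fukuoka, Matsuyama, Nagasaki, Osaka.
Distance 5: Kyoto — contains Kyoto.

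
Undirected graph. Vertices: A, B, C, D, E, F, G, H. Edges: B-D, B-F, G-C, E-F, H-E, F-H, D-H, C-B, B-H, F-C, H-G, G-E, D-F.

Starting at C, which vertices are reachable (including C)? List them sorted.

Start at C.
Its neighbours: B, F, G.
Then their neighbours: D, E, H.
Nothing further is reachable.

B, C, D, E, F, G, H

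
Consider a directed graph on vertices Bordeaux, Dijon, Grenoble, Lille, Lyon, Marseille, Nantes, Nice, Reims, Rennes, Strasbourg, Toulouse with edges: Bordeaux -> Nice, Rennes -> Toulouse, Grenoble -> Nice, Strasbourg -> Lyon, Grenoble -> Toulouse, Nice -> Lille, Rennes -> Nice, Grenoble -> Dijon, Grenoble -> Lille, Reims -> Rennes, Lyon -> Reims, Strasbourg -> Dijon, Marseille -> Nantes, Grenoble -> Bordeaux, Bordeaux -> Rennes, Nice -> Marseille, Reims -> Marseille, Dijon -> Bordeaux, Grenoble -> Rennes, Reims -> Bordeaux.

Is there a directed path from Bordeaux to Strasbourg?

Explore from Bordeaux.
Distance 1: reach Nice, Rennes.
Distance 2: reach Lille, Marseille, Toulouse.
Distance 3: reach Nantes.
The search from Bordeaux is exhausted; no directed path reaches Strasbourg.

No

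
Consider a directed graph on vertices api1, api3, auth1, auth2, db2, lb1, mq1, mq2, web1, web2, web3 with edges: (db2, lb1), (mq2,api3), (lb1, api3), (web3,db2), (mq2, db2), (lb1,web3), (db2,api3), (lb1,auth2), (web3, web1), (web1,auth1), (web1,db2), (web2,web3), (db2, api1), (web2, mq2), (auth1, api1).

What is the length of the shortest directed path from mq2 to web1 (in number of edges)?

4

Distance 0: mq2.
Distance 1: api3, db2.
Distance 2: api1, lb1.
Distance 3: auth2, web3.
Distance 4: web1 — contains web1.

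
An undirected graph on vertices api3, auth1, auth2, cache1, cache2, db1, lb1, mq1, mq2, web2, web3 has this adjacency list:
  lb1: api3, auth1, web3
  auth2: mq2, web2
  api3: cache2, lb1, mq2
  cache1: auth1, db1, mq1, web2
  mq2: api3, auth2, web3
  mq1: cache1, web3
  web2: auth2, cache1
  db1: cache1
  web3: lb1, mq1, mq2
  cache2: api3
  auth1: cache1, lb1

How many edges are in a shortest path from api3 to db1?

Distance 0: api3.
Distance 1: cache2, lb1, mq2.
Distance 2: auth1, auth2, web3.
Distance 3: cache1, mq1, web2.
Distance 4: db1 — contains db1.

4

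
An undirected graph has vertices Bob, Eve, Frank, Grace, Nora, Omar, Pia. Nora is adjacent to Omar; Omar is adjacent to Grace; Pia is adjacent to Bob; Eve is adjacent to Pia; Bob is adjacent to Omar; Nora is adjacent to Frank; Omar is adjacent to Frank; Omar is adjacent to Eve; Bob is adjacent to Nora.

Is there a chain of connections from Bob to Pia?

Explore from Bob.
Distance 1: reach Nora, Omar, Pia.
Found Pia.

Yes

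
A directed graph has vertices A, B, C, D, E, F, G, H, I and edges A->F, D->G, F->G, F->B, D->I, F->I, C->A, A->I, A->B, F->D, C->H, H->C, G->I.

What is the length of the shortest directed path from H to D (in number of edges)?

4

Distance 0: H.
Distance 1: C.
Distance 2: A.
Distance 3: B, F, I.
Distance 4: D, G — contains D.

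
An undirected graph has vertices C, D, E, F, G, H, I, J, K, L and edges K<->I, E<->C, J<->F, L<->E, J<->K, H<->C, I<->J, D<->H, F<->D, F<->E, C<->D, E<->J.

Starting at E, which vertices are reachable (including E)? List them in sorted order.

Start at E.
Its neighbours: C, F, J, L.
Then their neighbours: D, H, I, K.
Nothing further is reachable.

C, D, E, F, H, I, J, K, L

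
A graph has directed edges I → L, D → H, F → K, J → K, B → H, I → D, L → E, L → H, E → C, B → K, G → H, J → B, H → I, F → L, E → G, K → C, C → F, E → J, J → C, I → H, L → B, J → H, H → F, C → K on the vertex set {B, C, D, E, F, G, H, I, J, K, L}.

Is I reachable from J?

Explore from J.
Distance 1: reach B, C, H, K.
Distance 2: reach F, I.
Found I.

Yes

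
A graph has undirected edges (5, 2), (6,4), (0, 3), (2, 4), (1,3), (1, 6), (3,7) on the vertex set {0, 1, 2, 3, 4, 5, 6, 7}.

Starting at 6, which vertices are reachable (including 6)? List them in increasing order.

Start at 6.
Its neighbours: 1, 4.
Then their neighbours: 2, 3.
Then next layer: 0, 5, 7.
Every vertex is now reached.

0, 1, 2, 3, 4, 5, 6, 7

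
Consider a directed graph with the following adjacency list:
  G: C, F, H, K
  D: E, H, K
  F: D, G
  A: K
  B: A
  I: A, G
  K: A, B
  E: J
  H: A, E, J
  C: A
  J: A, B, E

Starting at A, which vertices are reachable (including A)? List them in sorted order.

Start at A.
Its neighbours: K.
Then their neighbours: B.
Nothing further is reachable.

A, B, K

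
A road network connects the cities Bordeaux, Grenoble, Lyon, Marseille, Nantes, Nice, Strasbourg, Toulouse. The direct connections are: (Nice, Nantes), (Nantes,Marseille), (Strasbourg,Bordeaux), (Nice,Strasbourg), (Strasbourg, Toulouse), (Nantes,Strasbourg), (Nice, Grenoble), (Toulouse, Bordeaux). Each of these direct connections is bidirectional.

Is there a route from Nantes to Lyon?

Explore from Nantes.
Distance 1: reach Marseille, Nice, Strasbourg.
Distance 2: reach Bordeaux, Grenoble, Toulouse.
The search is exhausted without reaching Lyon; it lies in a different component.

No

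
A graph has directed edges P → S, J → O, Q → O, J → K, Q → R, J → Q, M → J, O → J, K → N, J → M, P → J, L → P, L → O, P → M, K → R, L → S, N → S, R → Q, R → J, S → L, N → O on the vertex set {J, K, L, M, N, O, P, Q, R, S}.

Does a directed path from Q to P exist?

Yes

Explore from Q.
Distance 1: reach O, R.
Distance 2: reach J.
Distance 3: reach K, M.
Distance 4: reach N.
Distance 5: reach S.
Distance 6: reach L.
Distance 7: reach P.
Found P.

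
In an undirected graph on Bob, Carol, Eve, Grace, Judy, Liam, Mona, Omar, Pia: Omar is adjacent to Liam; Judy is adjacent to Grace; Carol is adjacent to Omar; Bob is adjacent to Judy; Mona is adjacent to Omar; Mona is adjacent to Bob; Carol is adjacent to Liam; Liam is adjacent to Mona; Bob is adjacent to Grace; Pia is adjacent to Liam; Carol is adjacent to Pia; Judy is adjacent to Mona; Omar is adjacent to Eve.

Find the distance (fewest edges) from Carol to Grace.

Distance 0: Carol.
Distance 1: Liam, Omar, Pia.
Distance 2: Eve, Mona.
Distance 3: Bob, Judy.
Distance 4: Grace — contains Grace.

4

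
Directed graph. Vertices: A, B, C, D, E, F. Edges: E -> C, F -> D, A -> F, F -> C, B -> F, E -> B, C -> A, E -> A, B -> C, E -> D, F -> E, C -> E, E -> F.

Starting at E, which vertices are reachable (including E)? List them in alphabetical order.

Start at E.
Its neighbours: A, B, C, D, F.
Every vertex is now reached.

A, B, C, D, E, F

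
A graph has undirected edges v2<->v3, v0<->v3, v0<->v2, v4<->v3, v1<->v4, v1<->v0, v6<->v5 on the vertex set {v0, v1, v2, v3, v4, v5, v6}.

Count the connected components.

From v0: component {v0, v1, v2, v3, v4}.
From v5: component {v5, v6}.
That's 2 components.

2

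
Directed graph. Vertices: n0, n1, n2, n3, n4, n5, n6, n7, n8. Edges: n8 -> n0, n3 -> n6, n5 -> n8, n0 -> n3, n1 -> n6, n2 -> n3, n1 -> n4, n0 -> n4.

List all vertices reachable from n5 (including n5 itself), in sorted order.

n0, n3, n4, n5, n6, n8

Start at n5.
Its neighbours: n8.
Then their neighbours: n0.
Then next layer: n3, n4.
Then next layer: n6.
Nothing further is reachable.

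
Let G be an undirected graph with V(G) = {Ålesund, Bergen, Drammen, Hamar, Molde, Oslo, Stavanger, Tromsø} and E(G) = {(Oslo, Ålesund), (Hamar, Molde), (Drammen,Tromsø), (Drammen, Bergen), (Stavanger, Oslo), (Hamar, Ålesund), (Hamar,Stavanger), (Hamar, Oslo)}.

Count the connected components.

From Ålesund: component {Ålesund, Hamar, Molde, Oslo, Stavanger}.
From Bergen: component {Bergen, Drammen, Tromsø}.
That's 2 components.

2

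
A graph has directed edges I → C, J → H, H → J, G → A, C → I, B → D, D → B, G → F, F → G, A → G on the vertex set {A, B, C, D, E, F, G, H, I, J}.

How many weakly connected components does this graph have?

5

From A: component {A, F, G}.
From B: component {B, D}.
From C: component {C, I}.
From E: component {E}.
From H: component {H, J}.
That's 5 components.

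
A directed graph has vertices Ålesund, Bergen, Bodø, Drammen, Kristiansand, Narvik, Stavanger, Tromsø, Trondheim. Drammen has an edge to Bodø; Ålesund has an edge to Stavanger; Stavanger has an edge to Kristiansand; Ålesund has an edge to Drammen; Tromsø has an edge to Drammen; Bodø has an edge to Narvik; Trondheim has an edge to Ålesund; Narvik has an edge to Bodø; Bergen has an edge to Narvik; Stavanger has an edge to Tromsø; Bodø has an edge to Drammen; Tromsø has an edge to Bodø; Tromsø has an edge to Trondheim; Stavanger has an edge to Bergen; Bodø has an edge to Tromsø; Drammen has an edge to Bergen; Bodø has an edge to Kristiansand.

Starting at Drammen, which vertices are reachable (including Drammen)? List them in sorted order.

Start at Drammen.
Its neighbours: Bergen, Bodø.
Then their neighbours: Kristiansand, Narvik, Tromsø.
Then next layer: Trondheim.
Then next layer: Ålesund.
Then next layer: Stavanger.
Every vertex is now reached.

Ålesund, Bergen, Bodø, Drammen, Kristiansand, Narvik, Stavanger, Tromsø, Trondheim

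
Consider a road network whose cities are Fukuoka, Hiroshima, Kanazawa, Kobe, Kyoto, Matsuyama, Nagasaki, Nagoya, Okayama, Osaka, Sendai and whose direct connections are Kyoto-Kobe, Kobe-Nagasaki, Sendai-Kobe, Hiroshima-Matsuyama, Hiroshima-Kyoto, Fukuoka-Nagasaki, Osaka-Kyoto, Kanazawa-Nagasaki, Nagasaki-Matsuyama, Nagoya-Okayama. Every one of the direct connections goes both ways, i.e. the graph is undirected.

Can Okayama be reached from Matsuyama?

Explore from Matsuyama.
Distance 1: reach Hiroshima, Nagasaki.
Distance 2: reach Fukuoka, Kanazawa, Kobe, Kyoto.
Distance 3: reach Osaka, Sendai.
The search is exhausted without reaching Okayama; it lies in a different component.

No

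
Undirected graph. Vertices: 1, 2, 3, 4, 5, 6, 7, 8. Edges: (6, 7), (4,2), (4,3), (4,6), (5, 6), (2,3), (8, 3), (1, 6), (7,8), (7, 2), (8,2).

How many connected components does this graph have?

From 1: component {1, 2, 3, 4, 5, 6, 7, 8}.
That's 1 component.

1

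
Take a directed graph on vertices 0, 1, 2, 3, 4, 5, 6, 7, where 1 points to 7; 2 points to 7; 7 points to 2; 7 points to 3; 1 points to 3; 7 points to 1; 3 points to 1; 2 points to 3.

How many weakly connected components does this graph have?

5

From 0: component {0}.
From 1: component {1, 2, 3, 7}.
From 4: component {4}.
From 5: component {5}.
From 6: component {6}.
That's 5 components.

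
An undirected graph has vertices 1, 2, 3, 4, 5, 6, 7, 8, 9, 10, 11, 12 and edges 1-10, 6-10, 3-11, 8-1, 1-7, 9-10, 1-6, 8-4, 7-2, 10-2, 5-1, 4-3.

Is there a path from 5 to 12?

Explore from 5.
Distance 1: reach 1.
Distance 2: reach 6, 7, 8, 10.
Distance 3: reach 2, 4, 9.
Distance 4: reach 3.
Distance 5: reach 11.
The search is exhausted without reaching 12; it lies in a different component.

No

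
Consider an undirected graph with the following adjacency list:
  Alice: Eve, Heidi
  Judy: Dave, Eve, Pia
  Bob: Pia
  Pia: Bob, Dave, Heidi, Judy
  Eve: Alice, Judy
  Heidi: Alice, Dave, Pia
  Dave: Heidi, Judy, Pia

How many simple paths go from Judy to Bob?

5

Judy–Dave–Heidi–Pia–Bob
Judy–Dave–Pia–Bob
Judy–Eve–Alice–Heidi–Dave–Pia–Bob
Judy–Eve–Alice–Heidi–Pia–Bob
Judy–Pia–Bob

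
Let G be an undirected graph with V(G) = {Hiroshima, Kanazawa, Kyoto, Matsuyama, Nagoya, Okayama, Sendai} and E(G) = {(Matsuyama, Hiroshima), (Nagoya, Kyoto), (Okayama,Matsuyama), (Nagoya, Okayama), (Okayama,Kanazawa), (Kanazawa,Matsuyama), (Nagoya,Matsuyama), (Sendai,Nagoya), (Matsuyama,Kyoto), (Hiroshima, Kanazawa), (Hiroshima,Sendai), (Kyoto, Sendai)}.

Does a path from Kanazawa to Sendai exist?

Explore from Kanazawa.
Distance 1: reach Hiroshima, Matsuyama, Okayama.
Distance 2: reach Kyoto, Nagoya, Sendai.
Found Sendai.

Yes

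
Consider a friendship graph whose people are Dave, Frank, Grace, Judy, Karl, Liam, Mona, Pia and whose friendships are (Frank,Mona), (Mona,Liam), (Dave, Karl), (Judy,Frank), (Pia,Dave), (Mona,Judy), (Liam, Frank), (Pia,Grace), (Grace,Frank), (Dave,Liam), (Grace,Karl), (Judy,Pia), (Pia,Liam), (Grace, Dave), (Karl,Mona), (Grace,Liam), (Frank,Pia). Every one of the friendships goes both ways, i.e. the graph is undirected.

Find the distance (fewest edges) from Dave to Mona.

2

Distance 0: Dave.
Distance 1: Grace, Karl, Liam, Pia.
Distance 2: Frank, Judy, Mona — contains Mona.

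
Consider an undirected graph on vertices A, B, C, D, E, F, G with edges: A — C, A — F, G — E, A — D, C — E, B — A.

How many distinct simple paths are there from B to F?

1

B–A–F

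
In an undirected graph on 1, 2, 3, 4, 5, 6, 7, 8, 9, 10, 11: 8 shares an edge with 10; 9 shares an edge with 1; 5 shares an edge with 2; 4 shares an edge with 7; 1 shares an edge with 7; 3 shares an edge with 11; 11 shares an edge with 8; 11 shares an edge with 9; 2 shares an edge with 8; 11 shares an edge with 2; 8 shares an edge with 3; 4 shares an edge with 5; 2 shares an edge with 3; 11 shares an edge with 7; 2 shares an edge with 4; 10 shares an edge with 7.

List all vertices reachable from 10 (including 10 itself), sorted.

Start at 10.
Its neighbours: 7, 8.
Then their neighbours: 1, 2, 3, 4, 11.
Then next layer: 5, 9.
Nothing further is reachable.

1, 2, 3, 4, 5, 7, 8, 9, 10, 11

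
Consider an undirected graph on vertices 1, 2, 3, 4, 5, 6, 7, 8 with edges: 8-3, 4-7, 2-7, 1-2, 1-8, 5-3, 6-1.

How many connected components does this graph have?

1

From 1: component {1, 2, 3, 4, 5, 6, 7, 8}.
That's 1 component.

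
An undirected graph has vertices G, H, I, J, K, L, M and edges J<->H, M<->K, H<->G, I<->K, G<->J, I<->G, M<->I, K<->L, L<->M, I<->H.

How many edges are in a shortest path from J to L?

Distance 0: J.
Distance 1: G, H.
Distance 2: I.
Distance 3: K, M.
Distance 4: L — contains L.

4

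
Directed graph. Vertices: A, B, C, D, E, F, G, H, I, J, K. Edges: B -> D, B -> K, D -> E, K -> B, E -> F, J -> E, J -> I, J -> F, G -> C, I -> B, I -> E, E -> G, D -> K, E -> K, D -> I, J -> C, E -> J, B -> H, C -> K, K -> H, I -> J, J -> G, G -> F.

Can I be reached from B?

Yes

Explore from B.
Distance 1: reach D, H, K.
Distance 2: reach E, I.
Found I.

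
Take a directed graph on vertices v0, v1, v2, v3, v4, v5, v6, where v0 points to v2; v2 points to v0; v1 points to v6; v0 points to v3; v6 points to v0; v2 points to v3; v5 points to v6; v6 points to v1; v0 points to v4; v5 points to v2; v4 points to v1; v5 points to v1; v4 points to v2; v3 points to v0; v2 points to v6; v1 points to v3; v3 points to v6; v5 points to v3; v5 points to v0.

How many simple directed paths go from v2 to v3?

6

v2→v0→v3
v2→v0→v4→v1→v3
v2→v3
v2→v6→v0→v3
v2→v6→v0→v4→v1→v3
v2→v6→v1→v3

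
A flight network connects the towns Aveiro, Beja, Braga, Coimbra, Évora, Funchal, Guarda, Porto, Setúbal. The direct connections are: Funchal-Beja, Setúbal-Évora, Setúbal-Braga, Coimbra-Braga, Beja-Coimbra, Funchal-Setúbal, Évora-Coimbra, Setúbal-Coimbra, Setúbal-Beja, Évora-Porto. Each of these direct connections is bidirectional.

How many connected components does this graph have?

From Aveiro: component {Aveiro}.
From Beja: component {Beja, Braga, Coimbra, Évora, Funchal, Porto, Setúbal}.
From Guarda: component {Guarda}.
That's 3 components.

3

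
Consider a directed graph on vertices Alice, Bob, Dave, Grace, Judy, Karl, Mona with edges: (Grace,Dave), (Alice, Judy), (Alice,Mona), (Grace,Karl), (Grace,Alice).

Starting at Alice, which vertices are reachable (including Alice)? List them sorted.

Alice, Judy, Mona

Start at Alice.
Its neighbours: Judy, Mona.
Nothing further is reachable.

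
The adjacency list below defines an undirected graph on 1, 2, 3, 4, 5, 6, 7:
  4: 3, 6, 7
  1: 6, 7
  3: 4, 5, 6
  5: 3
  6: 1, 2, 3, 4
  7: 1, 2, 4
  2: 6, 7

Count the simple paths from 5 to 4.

4

5–3–4
5–3–6–1–7–4
5–3–6–2–7–4
5–3–6–4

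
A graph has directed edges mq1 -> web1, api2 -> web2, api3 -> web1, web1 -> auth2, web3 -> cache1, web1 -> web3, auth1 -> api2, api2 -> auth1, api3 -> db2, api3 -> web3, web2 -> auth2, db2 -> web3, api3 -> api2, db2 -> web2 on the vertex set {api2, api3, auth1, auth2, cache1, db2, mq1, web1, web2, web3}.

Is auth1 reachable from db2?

No

Explore from db2.
Distance 1: reach web2, web3.
Distance 2: reach auth2, cache1.
The search from db2 is exhausted; no directed path reaches auth1.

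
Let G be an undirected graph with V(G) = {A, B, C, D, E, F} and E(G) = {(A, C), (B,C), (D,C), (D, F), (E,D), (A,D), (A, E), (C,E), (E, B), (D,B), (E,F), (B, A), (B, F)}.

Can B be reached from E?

Explore from E.
Distance 1: reach A, B, C, D, F.
Found B.

Yes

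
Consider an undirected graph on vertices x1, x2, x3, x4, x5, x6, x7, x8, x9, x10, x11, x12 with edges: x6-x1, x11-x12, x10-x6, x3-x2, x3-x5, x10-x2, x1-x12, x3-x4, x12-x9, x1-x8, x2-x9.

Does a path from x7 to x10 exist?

No

x7 has no edges, so nothing is reachable from it.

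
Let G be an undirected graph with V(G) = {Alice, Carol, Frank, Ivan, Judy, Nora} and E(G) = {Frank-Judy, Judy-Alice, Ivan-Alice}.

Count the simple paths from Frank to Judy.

Frank–Judy

1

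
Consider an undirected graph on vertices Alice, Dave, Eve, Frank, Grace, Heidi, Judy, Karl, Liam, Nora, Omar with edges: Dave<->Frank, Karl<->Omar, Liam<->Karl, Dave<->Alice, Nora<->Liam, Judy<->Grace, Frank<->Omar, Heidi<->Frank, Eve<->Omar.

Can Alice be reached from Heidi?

Explore from Heidi.
Distance 1: reach Frank.
Distance 2: reach Dave, Omar.
Distance 3: reach Alice, Eve, Karl.
Found Alice.

Yes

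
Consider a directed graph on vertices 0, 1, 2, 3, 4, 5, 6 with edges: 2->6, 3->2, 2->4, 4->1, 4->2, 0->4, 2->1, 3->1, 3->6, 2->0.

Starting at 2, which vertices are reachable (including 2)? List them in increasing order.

0, 1, 2, 4, 6

Start at 2.
Its neighbours: 0, 1, 4, 6.
Nothing further is reachable.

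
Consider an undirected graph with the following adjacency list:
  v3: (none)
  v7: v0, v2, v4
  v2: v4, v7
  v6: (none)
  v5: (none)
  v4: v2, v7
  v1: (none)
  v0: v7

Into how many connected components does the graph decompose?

5

From v0: component {v0, v2, v4, v7}.
From v1: component {v1}.
From v3: component {v3}.
From v5: component {v5}.
From v6: component {v6}.
That's 5 components.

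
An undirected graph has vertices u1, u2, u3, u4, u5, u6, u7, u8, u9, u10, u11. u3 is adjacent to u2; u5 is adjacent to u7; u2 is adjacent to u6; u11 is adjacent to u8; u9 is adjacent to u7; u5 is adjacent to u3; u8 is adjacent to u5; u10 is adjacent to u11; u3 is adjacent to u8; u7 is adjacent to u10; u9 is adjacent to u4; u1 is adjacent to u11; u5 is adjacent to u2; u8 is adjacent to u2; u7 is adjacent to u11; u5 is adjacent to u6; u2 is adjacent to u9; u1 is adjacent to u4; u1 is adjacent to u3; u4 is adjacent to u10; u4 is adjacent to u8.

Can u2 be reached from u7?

Explore from u7.
Distance 1: reach u5, u9, u10, u11.
Distance 2: reach u1, u2, u3, u4, u6, u8.
Found u2.

Yes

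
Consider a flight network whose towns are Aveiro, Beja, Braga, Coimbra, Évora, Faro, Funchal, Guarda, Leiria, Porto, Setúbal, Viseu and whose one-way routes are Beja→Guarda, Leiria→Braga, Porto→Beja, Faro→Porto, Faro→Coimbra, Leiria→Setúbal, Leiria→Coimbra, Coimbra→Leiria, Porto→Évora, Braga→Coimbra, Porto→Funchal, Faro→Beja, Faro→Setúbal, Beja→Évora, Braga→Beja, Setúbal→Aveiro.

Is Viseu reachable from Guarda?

No

Guarda has no outgoing edges, so nothing is reachable from it.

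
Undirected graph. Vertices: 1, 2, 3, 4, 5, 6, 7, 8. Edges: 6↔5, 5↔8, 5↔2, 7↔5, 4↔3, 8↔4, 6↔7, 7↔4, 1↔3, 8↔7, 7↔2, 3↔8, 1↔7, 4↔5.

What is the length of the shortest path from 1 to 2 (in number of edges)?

2

Distance 0: 1.
Distance 1: 3, 7.
Distance 2: 2, 4, 5, 6, 8 — contains 2.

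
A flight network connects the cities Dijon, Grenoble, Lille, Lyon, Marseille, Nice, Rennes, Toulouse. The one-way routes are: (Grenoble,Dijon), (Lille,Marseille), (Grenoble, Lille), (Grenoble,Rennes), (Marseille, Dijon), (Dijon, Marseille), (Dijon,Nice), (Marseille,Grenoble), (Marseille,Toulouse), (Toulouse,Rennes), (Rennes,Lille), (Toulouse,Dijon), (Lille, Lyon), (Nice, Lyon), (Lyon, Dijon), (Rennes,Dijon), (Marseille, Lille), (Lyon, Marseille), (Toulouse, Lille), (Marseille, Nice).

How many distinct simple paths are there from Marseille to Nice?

Marseille→Dijon→Nice
Marseille→Grenoble→Dijon→Nice
Marseille→Grenoble→Lille→Lyon→Dijon→Nice
Marseille→Grenoble→Rennes→Dijon→Nice
Marseille→Grenoble→Rennes→Lille→Lyon→Dijon→Nice
Marseille→Lille→Lyon→Dijon→Nice
Marseille→Nice
Marseille→Toulouse→Dijon→Nice
Marseille→Toulouse→Lille→Lyon→Dijon→Nice
Marseille→Toulouse→Rennes→Dijon→Nice
Marseille→Toulouse→Rennes→Lille→Lyon→Dijon→Nice

11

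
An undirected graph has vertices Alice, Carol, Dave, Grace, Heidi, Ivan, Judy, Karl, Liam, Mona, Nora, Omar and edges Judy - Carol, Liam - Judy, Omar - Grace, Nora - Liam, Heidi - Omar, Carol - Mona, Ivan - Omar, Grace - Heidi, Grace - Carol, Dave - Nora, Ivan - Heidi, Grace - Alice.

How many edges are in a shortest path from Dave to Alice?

6

Distance 0: Dave.
Distance 1: Nora.
Distance 2: Liam.
Distance 3: Judy.
Distance 4: Carol.
Distance 5: Grace, Mona.
Distance 6: Alice, Heidi, Omar — contains Alice.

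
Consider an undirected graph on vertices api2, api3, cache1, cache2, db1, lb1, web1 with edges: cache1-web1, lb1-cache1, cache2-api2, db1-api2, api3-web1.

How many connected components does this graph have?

2

From api2: component {api2, cache2, db1}.
From api3: component {api3, cache1, lb1, web1}.
That's 2 components.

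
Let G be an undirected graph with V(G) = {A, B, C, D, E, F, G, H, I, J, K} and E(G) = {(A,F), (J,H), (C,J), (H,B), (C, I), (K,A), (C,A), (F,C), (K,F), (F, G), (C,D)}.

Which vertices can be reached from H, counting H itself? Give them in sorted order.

Start at H.
Its neighbours: B, J.
Then their neighbours: C.
Then next layer: A, D, F, I.
Then next layer: G, K.
Nothing further is reachable.

A, B, C, D, F, G, H, I, J, K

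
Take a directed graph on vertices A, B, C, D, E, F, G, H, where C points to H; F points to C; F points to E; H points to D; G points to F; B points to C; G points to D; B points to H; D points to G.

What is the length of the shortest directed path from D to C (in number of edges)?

Distance 0: D.
Distance 1: G.
Distance 2: F.
Distance 3: C, E — contains C.

3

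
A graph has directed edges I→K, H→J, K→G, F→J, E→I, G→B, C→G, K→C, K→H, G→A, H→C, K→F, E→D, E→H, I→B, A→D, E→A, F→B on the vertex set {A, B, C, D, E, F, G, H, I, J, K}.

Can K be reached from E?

Explore from E.
Distance 1: reach A, D, H, I.
Distance 2: reach B, C, J, K.
Found K.

Yes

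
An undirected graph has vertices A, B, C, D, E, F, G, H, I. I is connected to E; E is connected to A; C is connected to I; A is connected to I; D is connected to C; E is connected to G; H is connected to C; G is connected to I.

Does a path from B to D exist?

B has no edges, so nothing is reachable from it.

No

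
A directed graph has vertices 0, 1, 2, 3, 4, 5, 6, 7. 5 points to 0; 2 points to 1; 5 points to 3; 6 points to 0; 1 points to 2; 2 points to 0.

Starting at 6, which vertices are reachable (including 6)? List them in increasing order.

0, 6

Start at 6.
Its neighbours: 0.
Nothing further is reachable.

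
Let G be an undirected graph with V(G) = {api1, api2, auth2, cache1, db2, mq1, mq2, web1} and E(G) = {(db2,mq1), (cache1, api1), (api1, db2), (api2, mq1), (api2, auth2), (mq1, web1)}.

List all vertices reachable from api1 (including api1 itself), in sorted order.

api1, api2, auth2, cache1, db2, mq1, web1

Start at api1.
Its neighbours: cache1, db2.
Then their neighbours: mq1.
Then next layer: api2, web1.
Then next layer: auth2.
Nothing further is reachable.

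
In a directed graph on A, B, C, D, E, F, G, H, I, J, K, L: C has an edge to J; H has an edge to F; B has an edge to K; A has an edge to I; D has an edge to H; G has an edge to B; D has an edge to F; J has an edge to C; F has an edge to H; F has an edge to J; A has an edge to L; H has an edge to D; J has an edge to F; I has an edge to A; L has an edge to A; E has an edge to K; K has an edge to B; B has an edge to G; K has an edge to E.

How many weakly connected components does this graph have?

From A: component {A, I, L}.
From B: component {B, E, G, K}.
From C: component {C, D, F, H, J}.
That's 3 components.

3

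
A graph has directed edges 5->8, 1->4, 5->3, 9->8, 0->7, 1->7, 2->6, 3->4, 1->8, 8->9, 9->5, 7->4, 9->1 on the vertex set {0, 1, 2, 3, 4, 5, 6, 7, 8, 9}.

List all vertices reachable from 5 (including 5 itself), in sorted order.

Start at 5.
Its neighbours: 3, 8.
Then their neighbours: 4, 9.
Then next layer: 1.
Then next layer: 7.
Nothing further is reachable.

1, 3, 4, 5, 7, 8, 9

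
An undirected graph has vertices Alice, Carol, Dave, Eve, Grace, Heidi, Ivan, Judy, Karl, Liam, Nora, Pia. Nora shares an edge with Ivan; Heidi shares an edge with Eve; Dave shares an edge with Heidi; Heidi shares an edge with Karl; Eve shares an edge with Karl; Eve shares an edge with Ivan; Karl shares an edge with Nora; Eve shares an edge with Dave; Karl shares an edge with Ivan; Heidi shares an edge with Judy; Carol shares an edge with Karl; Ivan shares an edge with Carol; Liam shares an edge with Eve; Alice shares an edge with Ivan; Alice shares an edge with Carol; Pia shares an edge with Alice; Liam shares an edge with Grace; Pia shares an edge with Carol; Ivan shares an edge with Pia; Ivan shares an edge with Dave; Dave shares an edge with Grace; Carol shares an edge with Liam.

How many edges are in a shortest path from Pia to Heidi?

3

Distance 0: Pia.
Distance 1: Alice, Carol, Ivan.
Distance 2: Dave, Eve, Karl, Liam, Nora.
Distance 3: Grace, Heidi — contains Heidi.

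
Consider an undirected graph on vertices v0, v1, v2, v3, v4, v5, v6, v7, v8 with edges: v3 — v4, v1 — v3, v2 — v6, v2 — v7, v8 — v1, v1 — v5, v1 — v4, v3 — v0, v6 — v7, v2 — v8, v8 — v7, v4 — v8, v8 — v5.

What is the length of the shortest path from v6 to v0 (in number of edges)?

Distance 0: v6.
Distance 1: v2, v7.
Distance 2: v8.
Distance 3: v1, v4, v5.
Distance 4: v3.
Distance 5: v0 — contains v0.

5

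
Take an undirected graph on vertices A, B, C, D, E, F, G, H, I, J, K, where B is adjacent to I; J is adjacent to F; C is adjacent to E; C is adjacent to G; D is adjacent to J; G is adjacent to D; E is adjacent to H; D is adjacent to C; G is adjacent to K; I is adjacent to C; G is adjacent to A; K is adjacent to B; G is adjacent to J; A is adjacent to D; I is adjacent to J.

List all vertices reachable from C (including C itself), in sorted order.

A, B, C, D, E, F, G, H, I, J, K

Start at C.
Its neighbours: D, E, G, I.
Then their neighbours: A, B, H, J, K.
Then next layer: F.
Every vertex is now reached.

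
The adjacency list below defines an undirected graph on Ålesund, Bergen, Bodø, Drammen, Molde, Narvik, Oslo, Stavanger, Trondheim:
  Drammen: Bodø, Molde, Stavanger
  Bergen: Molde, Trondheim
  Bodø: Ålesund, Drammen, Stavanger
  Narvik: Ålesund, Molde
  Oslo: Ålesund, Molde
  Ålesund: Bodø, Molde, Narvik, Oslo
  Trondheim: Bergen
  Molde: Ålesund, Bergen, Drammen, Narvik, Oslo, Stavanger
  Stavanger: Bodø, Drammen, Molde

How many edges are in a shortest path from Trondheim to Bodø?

4

Distance 0: Trondheim.
Distance 1: Bergen.
Distance 2: Molde.
Distance 3: Ålesund, Drammen, Narvik, Oslo, Stavanger.
Distance 4: Bodø — contains Bodø.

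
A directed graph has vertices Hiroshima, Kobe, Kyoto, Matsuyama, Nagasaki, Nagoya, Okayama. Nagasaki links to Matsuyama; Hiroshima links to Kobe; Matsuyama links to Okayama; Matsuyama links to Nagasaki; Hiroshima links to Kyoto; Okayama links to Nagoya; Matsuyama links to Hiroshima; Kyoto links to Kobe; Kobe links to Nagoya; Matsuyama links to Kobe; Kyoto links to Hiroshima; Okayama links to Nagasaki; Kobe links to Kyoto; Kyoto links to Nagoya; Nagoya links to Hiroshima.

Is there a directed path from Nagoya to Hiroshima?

Yes

Explore from Nagoya.
Distance 1: reach Hiroshima.
Found Hiroshima.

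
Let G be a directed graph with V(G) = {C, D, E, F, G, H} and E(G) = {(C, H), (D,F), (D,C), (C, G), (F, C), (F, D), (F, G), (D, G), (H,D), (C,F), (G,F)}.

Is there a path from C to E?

No

Explore from C.
Distance 1: reach F, G, H.
Distance 2: reach D.
The search from C is exhausted; no directed path reaches E.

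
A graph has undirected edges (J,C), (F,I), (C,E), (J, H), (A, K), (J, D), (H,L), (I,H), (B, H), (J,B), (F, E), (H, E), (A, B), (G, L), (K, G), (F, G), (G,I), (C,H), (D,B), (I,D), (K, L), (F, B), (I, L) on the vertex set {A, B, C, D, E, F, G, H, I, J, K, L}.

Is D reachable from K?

Explore from K.
Distance 1: reach A, G, L.
Distance 2: reach B, F, H, I.
Distance 3: reach C, D, E, J.
Found D.

Yes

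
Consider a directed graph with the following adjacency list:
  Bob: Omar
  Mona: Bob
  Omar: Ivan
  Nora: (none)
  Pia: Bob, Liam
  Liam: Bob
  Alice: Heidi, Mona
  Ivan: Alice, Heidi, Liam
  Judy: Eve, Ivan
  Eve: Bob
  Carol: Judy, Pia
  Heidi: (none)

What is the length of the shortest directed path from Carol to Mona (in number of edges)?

Distance 0: Carol.
Distance 1: Judy, Pia.
Distance 2: Bob, Eve, Ivan, Liam.
Distance 3: Alice, Heidi, Omar.
Distance 4: Mona — contains Mona.

4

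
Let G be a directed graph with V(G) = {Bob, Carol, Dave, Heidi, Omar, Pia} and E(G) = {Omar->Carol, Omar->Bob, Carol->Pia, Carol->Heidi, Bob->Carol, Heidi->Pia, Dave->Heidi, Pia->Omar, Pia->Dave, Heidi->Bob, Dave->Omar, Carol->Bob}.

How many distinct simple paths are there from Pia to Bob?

Pia→Dave→Heidi→Bob
Pia→Dave→Omar→Bob
Pia→Dave→Omar→Carol→Bob
Pia→Dave→Omar→Carol→Heidi→Bob
Pia→Omar→Bob
Pia→Omar→Carol→Bob
Pia→Omar→Carol→Heidi→Bob

7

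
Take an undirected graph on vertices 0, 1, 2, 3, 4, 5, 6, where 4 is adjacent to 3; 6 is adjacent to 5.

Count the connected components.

From 0: component {0}.
From 1: component {1}.
From 2: component {2}.
From 3: component {3, 4}.
From 5: component {5, 6}.
That's 5 components.

5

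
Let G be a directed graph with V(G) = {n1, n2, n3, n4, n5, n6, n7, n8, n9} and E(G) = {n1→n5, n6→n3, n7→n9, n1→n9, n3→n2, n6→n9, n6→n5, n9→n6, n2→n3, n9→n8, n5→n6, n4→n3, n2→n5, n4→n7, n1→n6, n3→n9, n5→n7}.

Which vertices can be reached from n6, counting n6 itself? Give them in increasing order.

n2, n3, n5, n6, n7, n8, n9

Start at n6.
Its neighbours: n3, n5, n9.
Then their neighbours: n2, n7, n8.
Nothing further is reachable.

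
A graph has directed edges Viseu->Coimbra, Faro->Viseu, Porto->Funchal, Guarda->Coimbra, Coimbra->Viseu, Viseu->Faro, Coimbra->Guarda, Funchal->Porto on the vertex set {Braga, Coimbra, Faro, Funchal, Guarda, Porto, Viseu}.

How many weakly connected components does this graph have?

3

From Braga: component {Braga}.
From Coimbra: component {Coimbra, Faro, Guarda, Viseu}.
From Funchal: component {Funchal, Porto}.
That's 3 components.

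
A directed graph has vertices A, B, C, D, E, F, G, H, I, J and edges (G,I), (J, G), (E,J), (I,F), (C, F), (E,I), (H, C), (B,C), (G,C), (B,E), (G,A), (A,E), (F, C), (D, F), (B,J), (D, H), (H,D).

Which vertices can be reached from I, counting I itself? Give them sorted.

C, F, I

Start at I.
Its neighbours: F.
Then their neighbours: C.
Nothing further is reachable.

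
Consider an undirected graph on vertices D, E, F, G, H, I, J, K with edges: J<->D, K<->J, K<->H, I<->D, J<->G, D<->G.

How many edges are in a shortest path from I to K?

3

Distance 0: I.
Distance 1: D.
Distance 2: G, J.
Distance 3: K — contains K.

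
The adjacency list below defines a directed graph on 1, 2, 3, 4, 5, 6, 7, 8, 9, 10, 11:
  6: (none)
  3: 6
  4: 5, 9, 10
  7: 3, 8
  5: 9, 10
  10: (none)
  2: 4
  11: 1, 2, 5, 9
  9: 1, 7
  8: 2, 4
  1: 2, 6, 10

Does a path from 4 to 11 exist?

Explore from 4.
Distance 1: reach 5, 9, 10.
Distance 2: reach 1, 7.
Distance 3: reach 2, 3, 6, 8.
The search from 4 is exhausted; no directed path reaches 11.

No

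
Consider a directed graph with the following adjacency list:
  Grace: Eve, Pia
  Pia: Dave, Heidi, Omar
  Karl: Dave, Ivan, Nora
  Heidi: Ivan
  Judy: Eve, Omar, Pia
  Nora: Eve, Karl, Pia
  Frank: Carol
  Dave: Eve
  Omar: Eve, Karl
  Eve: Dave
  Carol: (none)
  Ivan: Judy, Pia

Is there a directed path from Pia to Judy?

Yes

Explore from Pia.
Distance 1: reach Dave, Heidi, Omar.
Distance 2: reach Eve, Ivan, Karl.
Distance 3: reach Judy, Nora.
Found Judy.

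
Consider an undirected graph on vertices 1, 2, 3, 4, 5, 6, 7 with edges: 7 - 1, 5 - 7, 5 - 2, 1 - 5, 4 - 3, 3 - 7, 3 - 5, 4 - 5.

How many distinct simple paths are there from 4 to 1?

7

4–3–5–1
4–3–5–7–1
4–3–7–1
4–3–7–5–1
4–5–1
4–5–3–7–1
4–5–7–1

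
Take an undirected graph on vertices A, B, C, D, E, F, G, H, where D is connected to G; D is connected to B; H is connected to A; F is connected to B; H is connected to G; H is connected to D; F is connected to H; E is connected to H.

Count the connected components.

From A: component {A, B, D, E, F, G, H}.
From C: component {C}.
That's 2 components.

2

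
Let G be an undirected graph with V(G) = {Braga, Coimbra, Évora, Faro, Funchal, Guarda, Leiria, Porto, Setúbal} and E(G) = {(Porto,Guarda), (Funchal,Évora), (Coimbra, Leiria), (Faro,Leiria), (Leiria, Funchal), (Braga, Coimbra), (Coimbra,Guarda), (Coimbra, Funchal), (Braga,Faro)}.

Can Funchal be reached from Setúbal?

Setúbal has no edges, so nothing is reachable from it.

No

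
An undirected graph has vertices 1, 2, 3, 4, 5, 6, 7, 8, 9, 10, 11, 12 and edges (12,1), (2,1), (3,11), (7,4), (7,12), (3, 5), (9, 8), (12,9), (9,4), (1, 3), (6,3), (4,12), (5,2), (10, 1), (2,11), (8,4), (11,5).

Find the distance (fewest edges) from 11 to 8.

Distance 0: 11.
Distance 1: 2, 3, 5.
Distance 2: 1, 6.
Distance 3: 10, 12.
Distance 4: 4, 7, 9.
Distance 5: 8 — contains 8.

5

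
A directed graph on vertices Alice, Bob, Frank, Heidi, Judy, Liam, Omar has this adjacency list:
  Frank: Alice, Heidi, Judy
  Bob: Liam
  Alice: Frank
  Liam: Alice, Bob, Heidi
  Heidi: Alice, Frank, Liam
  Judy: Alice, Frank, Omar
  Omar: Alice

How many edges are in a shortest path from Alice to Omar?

3

Distance 0: Alice.
Distance 1: Frank.
Distance 2: Heidi, Judy.
Distance 3: Liam, Omar — contains Omar.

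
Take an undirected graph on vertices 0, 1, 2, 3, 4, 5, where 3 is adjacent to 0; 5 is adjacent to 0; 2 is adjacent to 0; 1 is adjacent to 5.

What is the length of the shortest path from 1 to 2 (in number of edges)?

Distance 0: 1.
Distance 1: 5.
Distance 2: 0.
Distance 3: 2, 3 — contains 2.

3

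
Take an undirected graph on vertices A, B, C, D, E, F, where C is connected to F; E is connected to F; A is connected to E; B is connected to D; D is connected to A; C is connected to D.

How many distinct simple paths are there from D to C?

D–A–E–F–C
D–C

2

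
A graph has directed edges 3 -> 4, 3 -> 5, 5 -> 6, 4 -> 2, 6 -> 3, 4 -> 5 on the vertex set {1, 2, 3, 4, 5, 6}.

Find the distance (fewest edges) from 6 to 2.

Distance 0: 6.
Distance 1: 3.
Distance 2: 4, 5.
Distance 3: 2 — contains 2.

3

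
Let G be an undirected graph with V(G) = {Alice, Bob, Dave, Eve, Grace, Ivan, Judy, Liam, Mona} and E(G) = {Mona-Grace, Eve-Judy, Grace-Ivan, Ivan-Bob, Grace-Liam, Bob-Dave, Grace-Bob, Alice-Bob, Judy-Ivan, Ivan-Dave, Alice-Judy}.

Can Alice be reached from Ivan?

Explore from Ivan.
Distance 1: reach Bob, Dave, Grace, Judy.
Distance 2: reach Alice, Eve, Liam, Mona.
Found Alice.

Yes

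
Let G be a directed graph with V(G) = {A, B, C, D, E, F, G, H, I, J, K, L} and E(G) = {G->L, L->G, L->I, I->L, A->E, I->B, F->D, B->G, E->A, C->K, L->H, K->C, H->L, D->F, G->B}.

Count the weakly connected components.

From A: component {A, E}.
From B: component {B, G, H, I, L}.
From C: component {C, K}.
From D: component {D, F}.
From J: component {J}.
That's 5 components.

5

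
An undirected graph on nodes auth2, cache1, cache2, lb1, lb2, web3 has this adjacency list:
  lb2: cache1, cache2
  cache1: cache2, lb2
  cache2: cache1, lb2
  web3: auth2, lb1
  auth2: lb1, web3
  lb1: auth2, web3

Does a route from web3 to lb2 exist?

Explore from web3.
Distance 1: reach auth2, lb1.
The search is exhausted without reaching lb2; it lies in a different component.

No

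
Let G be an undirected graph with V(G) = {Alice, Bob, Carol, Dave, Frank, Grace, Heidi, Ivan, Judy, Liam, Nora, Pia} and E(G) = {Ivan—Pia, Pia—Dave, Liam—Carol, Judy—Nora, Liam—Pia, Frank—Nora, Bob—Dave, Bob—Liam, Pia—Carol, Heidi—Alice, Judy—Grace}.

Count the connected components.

From Alice: component {Alice, Heidi}.
From Bob: component {Bob, Carol, Dave, Ivan, Liam, Pia}.
From Frank: component {Frank, Grace, Judy, Nora}.
That's 3 components.

3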